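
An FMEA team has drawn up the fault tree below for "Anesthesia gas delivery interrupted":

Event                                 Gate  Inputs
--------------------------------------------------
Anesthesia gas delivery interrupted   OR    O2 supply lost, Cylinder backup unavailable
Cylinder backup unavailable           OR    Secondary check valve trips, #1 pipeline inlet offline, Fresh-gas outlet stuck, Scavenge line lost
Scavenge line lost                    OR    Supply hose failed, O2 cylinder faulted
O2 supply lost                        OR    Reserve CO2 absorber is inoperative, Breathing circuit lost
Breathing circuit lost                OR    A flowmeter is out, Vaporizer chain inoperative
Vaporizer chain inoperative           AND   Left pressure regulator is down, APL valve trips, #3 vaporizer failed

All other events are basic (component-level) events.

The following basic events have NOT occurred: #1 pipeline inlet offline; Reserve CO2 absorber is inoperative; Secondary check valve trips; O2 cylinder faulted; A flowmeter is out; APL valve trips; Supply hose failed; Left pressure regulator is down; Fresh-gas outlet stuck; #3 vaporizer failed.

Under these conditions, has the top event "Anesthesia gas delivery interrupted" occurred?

Vaporizer chain inoperative [AND]: Left pressure regulator is down=not, APL valve trips=not, #3 vaporizer failed=not → not all inputs occur → does not occur.
Breathing circuit lost [OR]: A flowmeter is out=not, Vaporizer chain inoperative=not → no input occurs → does not occur.
O2 supply lost [OR]: Reserve CO2 absorber is inoperative=not, Breathing circuit lost=not → no input occurs → does not occur.
Scavenge line lost [OR]: Supply hose failed=not, O2 cylinder faulted=not → no input occurs → does not occur.
Cylinder backup unavailable [OR]: Secondary check valve trips=not, #1 pipeline inlet offline=not, Fresh-gas outlet stuck=not, Scavenge line lost=not → no input occurs → does not occur.
Anesthesia gas delivery interrupted [OR]: O2 supply lost=not, Cylinder backup unavailable=not → no input occurs → does not occur.

No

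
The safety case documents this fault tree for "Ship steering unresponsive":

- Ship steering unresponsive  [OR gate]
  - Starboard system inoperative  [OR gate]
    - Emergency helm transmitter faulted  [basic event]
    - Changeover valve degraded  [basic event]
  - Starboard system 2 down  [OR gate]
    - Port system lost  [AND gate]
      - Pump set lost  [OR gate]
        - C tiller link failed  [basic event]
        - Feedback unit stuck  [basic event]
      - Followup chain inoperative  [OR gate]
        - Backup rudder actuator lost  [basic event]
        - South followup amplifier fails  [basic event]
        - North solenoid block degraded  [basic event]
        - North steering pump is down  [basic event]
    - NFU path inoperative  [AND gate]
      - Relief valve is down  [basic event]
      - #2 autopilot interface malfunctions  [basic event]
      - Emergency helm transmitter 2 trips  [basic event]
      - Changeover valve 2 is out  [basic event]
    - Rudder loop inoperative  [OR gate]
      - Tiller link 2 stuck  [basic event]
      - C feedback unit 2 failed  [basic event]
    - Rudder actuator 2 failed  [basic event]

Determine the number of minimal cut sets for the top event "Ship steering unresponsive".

Starboard system inoperative [OR]: union of children's cut sets → 2 cut set(s).
Pump set lost [OR]: union of children's cut sets → 2 cut set(s).
Followup chain inoperative [OR]: union of children's cut sets → 4 cut set(s).
Port system lost [AND]: one cut set from each child combined → 2 × 4 = 8 cut set(s).
NFU path inoperative [AND]: one cut set from each child combined → 1 × 1 × 1 × 1 = 1 cut set(s).
Rudder loop inoperative [OR]: union of children's cut sets → 2 cut set(s).
Starboard system 2 down [OR]: union of children's cut sets → 12 cut set(s).
Ship steering unresponsive [OR]: union of children's cut sets → 14 cut set(s).

14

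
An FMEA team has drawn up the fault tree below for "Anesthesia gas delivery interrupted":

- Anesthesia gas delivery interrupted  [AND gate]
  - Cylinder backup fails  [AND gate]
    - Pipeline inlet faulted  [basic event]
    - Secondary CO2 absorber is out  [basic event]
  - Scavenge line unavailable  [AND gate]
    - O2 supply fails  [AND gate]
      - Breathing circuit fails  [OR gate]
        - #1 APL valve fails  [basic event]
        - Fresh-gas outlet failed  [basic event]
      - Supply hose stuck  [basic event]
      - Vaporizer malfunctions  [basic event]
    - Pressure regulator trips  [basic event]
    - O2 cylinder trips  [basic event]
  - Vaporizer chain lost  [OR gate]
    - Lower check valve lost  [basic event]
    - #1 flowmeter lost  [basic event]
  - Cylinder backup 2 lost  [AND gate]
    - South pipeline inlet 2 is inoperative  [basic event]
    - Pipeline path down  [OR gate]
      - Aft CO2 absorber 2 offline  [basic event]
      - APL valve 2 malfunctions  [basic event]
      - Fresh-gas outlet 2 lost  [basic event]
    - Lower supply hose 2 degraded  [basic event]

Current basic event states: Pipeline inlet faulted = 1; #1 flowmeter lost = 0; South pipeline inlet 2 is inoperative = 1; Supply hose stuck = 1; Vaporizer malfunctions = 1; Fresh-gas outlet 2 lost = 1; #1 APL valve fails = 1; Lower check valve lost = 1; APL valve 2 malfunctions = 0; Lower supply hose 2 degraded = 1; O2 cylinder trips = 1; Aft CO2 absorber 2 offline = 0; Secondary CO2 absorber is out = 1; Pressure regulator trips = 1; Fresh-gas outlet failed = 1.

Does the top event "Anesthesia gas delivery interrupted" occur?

Cylinder backup fails [AND]: Pipeline inlet faulted=occurs, Secondary CO2 absorber is out=occurs → all inputs occur → occurs.
Breathing circuit fails [OR]: #1 APL valve fails=occurs, Fresh-gas outlet failed=occurs → at least one input occurs → occurs.
O2 supply fails [AND]: Breathing circuit fails=occurs, Supply hose stuck=occurs, Vaporizer malfunctions=occurs → all inputs occur → occurs.
Scavenge line unavailable [AND]: O2 supply fails=occurs, Pressure regulator trips=occurs, O2 cylinder trips=occurs → all inputs occur → occurs.
Vaporizer chain lost [OR]: Lower check valve lost=occurs, #1 flowmeter lost=not → at least one input occurs → occurs.
Pipeline path down [OR]: Aft CO2 absorber 2 offline=not, APL valve 2 malfunctions=not, Fresh-gas outlet 2 lost=occurs → at least one input occurs → occurs.
Cylinder backup 2 lost [AND]: South pipeline inlet 2 is inoperative=occurs, Pipeline path down=occurs, Lower supply hose 2 degraded=occurs → all inputs occur → occurs.
Anesthesia gas delivery interrupted [AND]: Cylinder backup fails=occurs, Scavenge line unavailable=occurs, Vaporizer chain lost=occurs, Cylinder backup 2 lost=occurs → all inputs occur → occurs.

Yes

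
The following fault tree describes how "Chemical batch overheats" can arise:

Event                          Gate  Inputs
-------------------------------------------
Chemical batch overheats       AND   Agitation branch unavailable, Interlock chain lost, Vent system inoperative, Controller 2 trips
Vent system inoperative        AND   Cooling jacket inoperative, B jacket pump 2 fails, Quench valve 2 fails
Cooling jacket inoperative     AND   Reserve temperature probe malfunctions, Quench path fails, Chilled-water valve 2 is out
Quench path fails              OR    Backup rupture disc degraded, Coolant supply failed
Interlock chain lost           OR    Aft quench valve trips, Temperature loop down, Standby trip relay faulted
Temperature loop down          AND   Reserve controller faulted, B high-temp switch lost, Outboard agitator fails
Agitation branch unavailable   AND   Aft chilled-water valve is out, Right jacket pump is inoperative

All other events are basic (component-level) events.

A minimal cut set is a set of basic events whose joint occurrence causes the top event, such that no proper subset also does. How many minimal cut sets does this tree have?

Agitation branch unavailable [AND]: one cut set from each child combined → 1 × 1 = 1 cut set(s).
Temperature loop down [AND]: one cut set from each child combined → 1 × 1 × 1 = 1 cut set(s).
Interlock chain lost [OR]: union of children's cut sets → 3 cut set(s).
Quench path fails [OR]: union of children's cut sets → 2 cut set(s).
Cooling jacket inoperative [AND]: one cut set from each child combined → 1 × 2 × 1 = 2 cut set(s).
Vent system inoperative [AND]: one cut set from each child combined → 2 × 1 × 1 = 2 cut set(s).
Chemical batch overheats [AND]: one cut set from each child combined → 1 × 3 × 2 × 1 = 6 cut set(s).
Minimal cut sets: {Aft chilled-water valve is out, Aft quench valve trips, B jacket pump 2 fails, Backup rupture disc degraded, Chilled-water valve 2 is out, Controller 2 trips, Quench valve 2 fails, Reserve temperature probe malfunctions, Right jacket pump is inoperative}; {Aft chilled-water valve is out, Aft quench valve trips, B jacket pump 2 fails, Chilled-water valve 2 is out, Controller 2 trips, Coolant supply failed, Quench valve 2 fails, Reserve temperature probe malfunctions, Right jacket pump is inoperative}; {Aft chilled-water valve is out, B high-temp switch lost, B jacket pump 2 fails, Backup rupture disc degraded, Chilled-water valve 2 is out, Controller 2 trips, Outboard agitator fails, Quench valve 2 fails, Reserve controller faulted, Reserve temperature probe malfunctions, Right jacket pump is inoperative}; {Aft chilled-water valve is out, B high-temp switch lost, B jacket pump 2 fails, Chilled-water valve 2 is out, Controller 2 trips, Coolant supply failed, Outboard agitator fails, Quench valve 2 fails, Reserve controller faulted, Reserve temperature probe malfunctions, Right jacket pump is inoperative}; {Aft chilled-water valve is out, B jacket pump 2 fails, Backup rupture disc degraded, Chilled-water valve 2 is out, Controller 2 trips, Quench valve 2 fails, Reserve temperature probe malfunctions, Right jacket pump is inoperative, Standby trip relay faulted}; {Aft chilled-water valve is out, B jacket pump 2 fails, Chilled-water valve 2 is out, Controller 2 trips, Coolant supply failed, Quench valve 2 fails, Reserve temperature probe malfunctions, Right jacket pump is inoperative, Standby trip relay faulted}.

6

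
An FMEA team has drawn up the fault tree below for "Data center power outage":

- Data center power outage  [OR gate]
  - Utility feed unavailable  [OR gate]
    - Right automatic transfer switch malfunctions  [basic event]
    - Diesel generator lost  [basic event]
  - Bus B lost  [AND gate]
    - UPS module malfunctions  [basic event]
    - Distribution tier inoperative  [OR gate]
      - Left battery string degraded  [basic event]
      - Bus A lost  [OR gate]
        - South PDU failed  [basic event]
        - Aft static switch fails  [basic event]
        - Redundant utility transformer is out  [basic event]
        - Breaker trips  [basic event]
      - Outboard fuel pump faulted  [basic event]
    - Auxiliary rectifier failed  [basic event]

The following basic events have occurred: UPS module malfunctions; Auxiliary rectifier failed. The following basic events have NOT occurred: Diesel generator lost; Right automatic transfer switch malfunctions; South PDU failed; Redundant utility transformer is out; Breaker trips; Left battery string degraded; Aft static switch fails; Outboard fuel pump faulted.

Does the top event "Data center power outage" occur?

No

Utility feed unavailable [OR]: Right automatic transfer switch malfunctions=not, Diesel generator lost=not → no input occurs → does not occur.
Bus A lost [OR]: South PDU failed=not, Aft static switch fails=not, Redundant utility transformer is out=not, Breaker trips=not → no input occurs → does not occur.
Distribution tier inoperative [OR]: Left battery string degraded=not, Bus A lost=not, Outboard fuel pump faulted=not → no input occurs → does not occur.
Bus B lost [AND]: UPS module malfunctions=occurs, Distribution tier inoperative=not, Auxiliary rectifier failed=occurs → not all inputs occur → does not occur.
Data center power outage [OR]: Utility feed unavailable=not, Bus B lost=not → no input occurs → does not occur.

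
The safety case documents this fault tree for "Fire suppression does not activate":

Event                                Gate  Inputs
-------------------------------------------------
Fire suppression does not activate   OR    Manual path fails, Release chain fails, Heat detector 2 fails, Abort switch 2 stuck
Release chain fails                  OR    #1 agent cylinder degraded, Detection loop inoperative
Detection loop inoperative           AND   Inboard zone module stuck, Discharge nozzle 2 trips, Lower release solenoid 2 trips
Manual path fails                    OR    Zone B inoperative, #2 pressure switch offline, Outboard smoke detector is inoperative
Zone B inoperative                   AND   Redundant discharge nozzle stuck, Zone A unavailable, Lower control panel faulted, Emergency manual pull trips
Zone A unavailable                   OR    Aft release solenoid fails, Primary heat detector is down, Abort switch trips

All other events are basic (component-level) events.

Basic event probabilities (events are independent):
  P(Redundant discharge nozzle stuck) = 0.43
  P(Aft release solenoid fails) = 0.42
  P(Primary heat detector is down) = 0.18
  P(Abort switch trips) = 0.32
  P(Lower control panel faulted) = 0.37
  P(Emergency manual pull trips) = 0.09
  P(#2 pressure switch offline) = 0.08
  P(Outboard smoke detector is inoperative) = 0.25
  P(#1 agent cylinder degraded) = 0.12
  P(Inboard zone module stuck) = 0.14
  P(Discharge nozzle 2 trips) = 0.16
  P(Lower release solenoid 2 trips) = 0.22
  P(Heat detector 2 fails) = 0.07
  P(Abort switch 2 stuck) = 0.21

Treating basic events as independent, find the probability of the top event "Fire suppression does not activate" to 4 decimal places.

0.5604

P(Zone A unavailable) [OR] = 1 − (1−0.42) × (1−0.18) × (1−0.32) = 0.676592
P(Zone B inoperative) [AND] = 0.43 × 0.676592 × 0.37 × 0.09 = 0.009688
P(Manual path fails) [OR] = 1 − (1−0.009688) × (1−0.08) × (1−0.25) = 0.316685
P(Detection loop inoperative) [AND] = 0.14 × 0.16 × 0.22 = 0.004928
P(Release chain fails) [OR] = 1 − (1−0.12) × (1−0.004928) = 0.124337
P(Fire suppression does not activate) [OR] = 1 − (1−0.316685) × (1−0.124337) × (1−0.07) × (1−0.21) = 0.560390
Rounded to 4 decimal places: P(Fire suppression does not activate) ≈ 0.5604.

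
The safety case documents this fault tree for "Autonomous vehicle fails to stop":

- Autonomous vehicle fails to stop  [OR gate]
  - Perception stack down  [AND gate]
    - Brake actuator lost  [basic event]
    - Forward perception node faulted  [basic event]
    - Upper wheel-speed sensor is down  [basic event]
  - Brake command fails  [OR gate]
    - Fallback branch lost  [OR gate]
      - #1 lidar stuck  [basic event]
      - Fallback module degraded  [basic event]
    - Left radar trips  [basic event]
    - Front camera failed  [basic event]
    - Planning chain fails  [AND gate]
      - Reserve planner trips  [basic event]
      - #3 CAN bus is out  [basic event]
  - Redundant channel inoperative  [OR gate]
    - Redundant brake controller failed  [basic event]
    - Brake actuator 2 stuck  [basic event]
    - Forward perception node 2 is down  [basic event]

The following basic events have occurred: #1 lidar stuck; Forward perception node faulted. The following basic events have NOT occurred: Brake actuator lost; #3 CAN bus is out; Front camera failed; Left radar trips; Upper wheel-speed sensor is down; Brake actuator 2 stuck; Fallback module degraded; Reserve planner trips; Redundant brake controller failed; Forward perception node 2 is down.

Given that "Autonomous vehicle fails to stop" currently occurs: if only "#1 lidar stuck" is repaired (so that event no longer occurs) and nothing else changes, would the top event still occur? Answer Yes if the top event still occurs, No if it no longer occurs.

Counterfactual: set "#1 lidar stuck" to not occurred.
Perception stack down [AND]: Brake actuator lost=not, Forward perception node faulted=occurs, Upper wheel-speed sensor is down=not → not all inputs occur → does not occur.
Fallback branch lost [OR]: #1 lidar stuck=not, Fallback module degraded=not → no input occurs → does not occur.
Planning chain fails [AND]: Reserve planner trips=not, #3 CAN bus is out=not → not all inputs occur → does not occur.
Brake command fails [OR]: Fallback branch lost=not, Left radar trips=not, Front camera failed=not, Planning chain fails=not → no input occurs → does not occur.
Redundant channel inoperative [OR]: Redundant brake controller failed=not, Brake actuator 2 stuck=not, Forward perception node 2 is down=not → no input occurs → does not occur.
Autonomous vehicle fails to stop [OR]: Perception stack down=not, Brake command fails=not, Redundant channel inoperative=not → no input occurs → does not occur.

No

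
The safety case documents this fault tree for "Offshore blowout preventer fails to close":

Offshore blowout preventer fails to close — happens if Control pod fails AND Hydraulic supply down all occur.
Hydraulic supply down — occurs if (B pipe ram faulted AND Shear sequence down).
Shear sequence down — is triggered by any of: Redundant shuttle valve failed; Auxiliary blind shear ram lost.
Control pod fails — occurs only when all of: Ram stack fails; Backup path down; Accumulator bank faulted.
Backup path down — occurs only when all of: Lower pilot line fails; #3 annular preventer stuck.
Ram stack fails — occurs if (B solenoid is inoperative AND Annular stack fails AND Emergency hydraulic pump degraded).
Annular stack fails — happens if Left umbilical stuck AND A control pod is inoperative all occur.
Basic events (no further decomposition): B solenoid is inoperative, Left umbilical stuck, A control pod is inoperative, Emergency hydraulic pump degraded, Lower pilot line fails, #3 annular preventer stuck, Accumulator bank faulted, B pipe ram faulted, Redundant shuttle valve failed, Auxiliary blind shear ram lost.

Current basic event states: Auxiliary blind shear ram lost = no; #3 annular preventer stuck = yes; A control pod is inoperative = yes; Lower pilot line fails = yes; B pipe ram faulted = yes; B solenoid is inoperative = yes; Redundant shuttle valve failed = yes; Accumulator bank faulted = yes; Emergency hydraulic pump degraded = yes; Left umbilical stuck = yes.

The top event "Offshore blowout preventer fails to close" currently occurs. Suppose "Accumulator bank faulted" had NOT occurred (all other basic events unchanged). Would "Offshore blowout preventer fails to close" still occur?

No

Counterfactual: set "Accumulator bank faulted" to not occurred.
Annular stack fails [AND]: Left umbilical stuck=occurs, A control pod is inoperative=occurs → all inputs occur → occurs.
Ram stack fails [AND]: B solenoid is inoperative=occurs, Annular stack fails=occurs, Emergency hydraulic pump degraded=occurs → all inputs occur → occurs.
Backup path down [AND]: Lower pilot line fails=occurs, #3 annular preventer stuck=occurs → all inputs occur → occurs.
Control pod fails [AND]: Ram stack fails=occurs, Backup path down=occurs, Accumulator bank faulted=not → not all inputs occur → does not occur.
Shear sequence down [OR]: Redundant shuttle valve failed=occurs, Auxiliary blind shear ram lost=not → at least one input occurs → occurs.
Hydraulic supply down [AND]: B pipe ram faulted=occurs, Shear sequence down=occurs → all inputs occur → occurs.
Offshore blowout preventer fails to close [AND]: Control pod fails=not, Hydraulic supply down=occurs → not all inputs occur → does not occur.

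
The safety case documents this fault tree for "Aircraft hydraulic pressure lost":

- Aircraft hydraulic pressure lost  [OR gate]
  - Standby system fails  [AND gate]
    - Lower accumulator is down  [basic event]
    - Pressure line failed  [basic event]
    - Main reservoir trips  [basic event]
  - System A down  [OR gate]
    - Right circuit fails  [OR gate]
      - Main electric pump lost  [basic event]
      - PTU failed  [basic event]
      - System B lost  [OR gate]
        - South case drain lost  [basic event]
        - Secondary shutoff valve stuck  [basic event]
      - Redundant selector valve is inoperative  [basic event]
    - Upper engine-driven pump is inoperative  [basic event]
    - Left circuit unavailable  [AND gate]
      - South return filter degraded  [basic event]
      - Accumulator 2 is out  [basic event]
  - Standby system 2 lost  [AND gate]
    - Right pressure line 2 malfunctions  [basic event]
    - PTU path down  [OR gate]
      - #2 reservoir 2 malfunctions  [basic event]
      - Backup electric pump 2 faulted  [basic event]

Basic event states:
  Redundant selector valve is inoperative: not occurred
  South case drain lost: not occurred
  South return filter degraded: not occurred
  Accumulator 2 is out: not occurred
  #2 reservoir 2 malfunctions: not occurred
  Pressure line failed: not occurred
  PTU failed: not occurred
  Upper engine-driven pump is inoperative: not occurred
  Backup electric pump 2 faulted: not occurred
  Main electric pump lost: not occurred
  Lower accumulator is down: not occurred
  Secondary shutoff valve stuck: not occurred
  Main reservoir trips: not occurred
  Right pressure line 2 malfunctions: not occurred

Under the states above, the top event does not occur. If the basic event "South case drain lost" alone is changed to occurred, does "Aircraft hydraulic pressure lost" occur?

Counterfactual: set "South case drain lost" to occurred.
Standby system fails [AND]: Lower accumulator is down=not, Pressure line failed=not, Main reservoir trips=not → not all inputs occur → does not occur.
System B lost [OR]: South case drain lost=occurs, Secondary shutoff valve stuck=not → at least one input occurs → occurs.
Right circuit fails [OR]: Main electric pump lost=not, PTU failed=not, System B lost=occurs, Redundant selector valve is inoperative=not → at least one input occurs → occurs.
Left circuit unavailable [AND]: South return filter degraded=not, Accumulator 2 is out=not → not all inputs occur → does not occur.
System A down [OR]: Right circuit fails=occurs, Upper engine-driven pump is inoperative=not, Left circuit unavailable=not → at least one input occurs → occurs.
PTU path down [OR]: #2 reservoir 2 malfunctions=not, Backup electric pump 2 faulted=not → no input occurs → does not occur.
Standby system 2 lost [AND]: Right pressure line 2 malfunctions=not, PTU path down=not → not all inputs occur → does not occur.
Aircraft hydraulic pressure lost [OR]: Standby system fails=not, System A down=occurs, Standby system 2 lost=not → at least one input occurs → occurs.

Yes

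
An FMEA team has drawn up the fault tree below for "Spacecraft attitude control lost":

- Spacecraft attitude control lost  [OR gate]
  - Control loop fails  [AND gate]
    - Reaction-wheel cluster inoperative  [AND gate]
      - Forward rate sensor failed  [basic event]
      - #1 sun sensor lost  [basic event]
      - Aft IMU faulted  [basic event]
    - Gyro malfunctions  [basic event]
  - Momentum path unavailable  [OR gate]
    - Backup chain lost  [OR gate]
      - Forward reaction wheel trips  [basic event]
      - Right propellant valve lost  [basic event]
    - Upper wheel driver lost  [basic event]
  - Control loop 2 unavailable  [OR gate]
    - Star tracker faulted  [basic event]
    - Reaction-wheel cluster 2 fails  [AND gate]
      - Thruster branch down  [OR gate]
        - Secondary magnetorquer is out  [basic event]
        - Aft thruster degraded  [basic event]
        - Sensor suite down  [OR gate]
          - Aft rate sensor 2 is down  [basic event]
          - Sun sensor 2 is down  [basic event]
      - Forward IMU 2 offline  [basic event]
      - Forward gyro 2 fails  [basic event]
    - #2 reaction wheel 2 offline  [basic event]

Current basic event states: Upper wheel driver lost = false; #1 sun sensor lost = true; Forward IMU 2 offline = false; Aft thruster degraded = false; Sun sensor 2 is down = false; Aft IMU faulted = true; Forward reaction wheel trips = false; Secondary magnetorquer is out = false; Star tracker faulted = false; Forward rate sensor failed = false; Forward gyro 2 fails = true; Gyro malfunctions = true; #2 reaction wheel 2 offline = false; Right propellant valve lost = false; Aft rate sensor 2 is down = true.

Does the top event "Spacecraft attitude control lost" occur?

No

Reaction-wheel cluster inoperative [AND]: Forward rate sensor failed=not, #1 sun sensor lost=occurs, Aft IMU faulted=occurs → not all inputs occur → does not occur.
Control loop fails [AND]: Reaction-wheel cluster inoperative=not, Gyro malfunctions=occurs → not all inputs occur → does not occur.
Backup chain lost [OR]: Forward reaction wheel trips=not, Right propellant valve lost=not → no input occurs → does not occur.
Momentum path unavailable [OR]: Backup chain lost=not, Upper wheel driver lost=not → no input occurs → does not occur.
Sensor suite down [OR]: Aft rate sensor 2 is down=occurs, Sun sensor 2 is down=not → at least one input occurs → occurs.
Thruster branch down [OR]: Secondary magnetorquer is out=not, Aft thruster degraded=not, Sensor suite down=occurs → at least one input occurs → occurs.
Reaction-wheel cluster 2 fails [AND]: Thruster branch down=occurs, Forward IMU 2 offline=not, Forward gyro 2 fails=occurs → not all inputs occur → does not occur.
Control loop 2 unavailable [OR]: Star tracker faulted=not, Reaction-wheel cluster 2 fails=not, #2 reaction wheel 2 offline=not → no input occurs → does not occur.
Spacecraft attitude control lost [OR]: Control loop fails=not, Momentum path unavailable=not, Control loop 2 unavailable=not → no input occurs → does not occur.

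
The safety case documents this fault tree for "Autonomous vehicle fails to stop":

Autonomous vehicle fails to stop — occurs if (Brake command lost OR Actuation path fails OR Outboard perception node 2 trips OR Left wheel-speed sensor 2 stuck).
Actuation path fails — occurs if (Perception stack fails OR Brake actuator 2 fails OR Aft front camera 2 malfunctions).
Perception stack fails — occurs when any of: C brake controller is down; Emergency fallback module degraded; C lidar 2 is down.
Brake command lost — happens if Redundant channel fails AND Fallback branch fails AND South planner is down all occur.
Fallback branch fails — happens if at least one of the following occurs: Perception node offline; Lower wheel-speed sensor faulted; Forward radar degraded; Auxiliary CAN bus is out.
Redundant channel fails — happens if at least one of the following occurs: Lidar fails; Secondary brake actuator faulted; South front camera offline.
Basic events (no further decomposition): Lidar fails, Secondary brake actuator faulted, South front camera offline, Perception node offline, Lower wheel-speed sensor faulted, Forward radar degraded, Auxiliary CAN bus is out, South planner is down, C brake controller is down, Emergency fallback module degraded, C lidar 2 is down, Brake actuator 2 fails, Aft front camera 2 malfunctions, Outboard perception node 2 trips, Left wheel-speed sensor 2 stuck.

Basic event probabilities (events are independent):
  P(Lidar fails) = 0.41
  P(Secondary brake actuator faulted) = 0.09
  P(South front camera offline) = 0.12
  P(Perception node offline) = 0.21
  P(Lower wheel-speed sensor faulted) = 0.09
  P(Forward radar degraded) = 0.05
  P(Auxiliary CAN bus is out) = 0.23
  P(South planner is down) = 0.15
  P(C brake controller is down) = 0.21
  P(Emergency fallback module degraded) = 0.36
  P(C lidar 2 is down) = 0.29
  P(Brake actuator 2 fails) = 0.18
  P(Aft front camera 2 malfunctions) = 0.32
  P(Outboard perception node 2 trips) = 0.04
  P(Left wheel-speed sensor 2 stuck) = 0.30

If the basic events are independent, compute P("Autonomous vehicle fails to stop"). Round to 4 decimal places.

0.8705

P(Redundant channel fails) [OR] = 1 − (1−0.41) × (1−0.09) × (1−0.12) = 0.527528
P(Fallback branch fails) [OR] = 1 − (1−0.21) × (1−0.09) × (1−0.05) × (1−0.23) = 0.474125
P(Brake command lost) [AND] = 0.527528 × 0.474125 × 0.15 = 0.037517
P(Perception stack fails) [OR] = 1 − (1−0.21) × (1−0.36) × (1−0.29) = 0.641024
P(Actuation path fails) [OR] = 1 − (1−0.641024) × (1−0.18) × (1−0.32) = 0.799835
P(Autonomous vehicle fails to stop) [OR] = 1 − (1−0.037517) × (1−0.799835) × (1−0.04) × (1−0.30) = 0.870536
Rounded to 4 decimal places: P(Autonomous vehicle fails to stop) ≈ 0.8705.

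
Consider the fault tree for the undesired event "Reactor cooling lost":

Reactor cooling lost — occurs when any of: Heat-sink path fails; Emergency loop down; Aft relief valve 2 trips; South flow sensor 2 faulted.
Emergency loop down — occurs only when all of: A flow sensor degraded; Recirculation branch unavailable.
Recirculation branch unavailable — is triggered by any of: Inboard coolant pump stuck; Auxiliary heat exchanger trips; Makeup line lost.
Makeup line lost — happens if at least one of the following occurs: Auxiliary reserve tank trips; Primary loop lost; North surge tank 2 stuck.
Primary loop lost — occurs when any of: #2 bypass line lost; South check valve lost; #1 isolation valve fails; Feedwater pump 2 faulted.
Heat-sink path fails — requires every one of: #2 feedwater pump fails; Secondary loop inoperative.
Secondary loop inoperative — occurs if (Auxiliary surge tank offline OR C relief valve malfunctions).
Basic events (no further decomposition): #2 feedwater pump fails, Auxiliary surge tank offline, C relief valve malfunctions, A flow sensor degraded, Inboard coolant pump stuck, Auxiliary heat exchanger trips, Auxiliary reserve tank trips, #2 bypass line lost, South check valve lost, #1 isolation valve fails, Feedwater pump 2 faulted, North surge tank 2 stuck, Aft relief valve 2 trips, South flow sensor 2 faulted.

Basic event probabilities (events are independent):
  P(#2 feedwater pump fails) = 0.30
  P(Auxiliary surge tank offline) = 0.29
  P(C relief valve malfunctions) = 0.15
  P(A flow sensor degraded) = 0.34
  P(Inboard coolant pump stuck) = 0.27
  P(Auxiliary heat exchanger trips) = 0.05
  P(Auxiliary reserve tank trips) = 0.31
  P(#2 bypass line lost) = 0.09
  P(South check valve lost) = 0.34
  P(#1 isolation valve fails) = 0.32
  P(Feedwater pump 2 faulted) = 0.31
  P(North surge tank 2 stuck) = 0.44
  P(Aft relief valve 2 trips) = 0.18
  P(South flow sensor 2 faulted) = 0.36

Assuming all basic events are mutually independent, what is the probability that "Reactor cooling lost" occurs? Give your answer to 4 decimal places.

0.6830

P(Secondary loop inoperative) [OR] = 1 − (1−0.29) × (1−0.15) = 0.396500
P(Heat-sink path fails) [AND] = 0.30 × 0.396500 = 0.118950
P(Primary loop lost) [OR] = 1 − (1−0.09) × (1−0.34) × (1−0.32) × (1−0.31) = 0.718198
P(Makeup line lost) [OR] = 1 − (1−0.31) × (1−0.718198) × (1−0.44) = 0.891112
P(Recirculation branch unavailable) [OR] = 1 − (1−0.27) × (1−0.05) × (1−0.891112) = 0.924486
P(Emergency loop down) [AND] = 0.34 × 0.924486 = 0.314325
P(Reactor cooling lost) [OR] = 1 − (1−0.118950) × (1−0.314325) × (1−0.18) × (1−0.36) = 0.682961
Rounded to 4 decimal places: P(Reactor cooling lost) ≈ 0.6830.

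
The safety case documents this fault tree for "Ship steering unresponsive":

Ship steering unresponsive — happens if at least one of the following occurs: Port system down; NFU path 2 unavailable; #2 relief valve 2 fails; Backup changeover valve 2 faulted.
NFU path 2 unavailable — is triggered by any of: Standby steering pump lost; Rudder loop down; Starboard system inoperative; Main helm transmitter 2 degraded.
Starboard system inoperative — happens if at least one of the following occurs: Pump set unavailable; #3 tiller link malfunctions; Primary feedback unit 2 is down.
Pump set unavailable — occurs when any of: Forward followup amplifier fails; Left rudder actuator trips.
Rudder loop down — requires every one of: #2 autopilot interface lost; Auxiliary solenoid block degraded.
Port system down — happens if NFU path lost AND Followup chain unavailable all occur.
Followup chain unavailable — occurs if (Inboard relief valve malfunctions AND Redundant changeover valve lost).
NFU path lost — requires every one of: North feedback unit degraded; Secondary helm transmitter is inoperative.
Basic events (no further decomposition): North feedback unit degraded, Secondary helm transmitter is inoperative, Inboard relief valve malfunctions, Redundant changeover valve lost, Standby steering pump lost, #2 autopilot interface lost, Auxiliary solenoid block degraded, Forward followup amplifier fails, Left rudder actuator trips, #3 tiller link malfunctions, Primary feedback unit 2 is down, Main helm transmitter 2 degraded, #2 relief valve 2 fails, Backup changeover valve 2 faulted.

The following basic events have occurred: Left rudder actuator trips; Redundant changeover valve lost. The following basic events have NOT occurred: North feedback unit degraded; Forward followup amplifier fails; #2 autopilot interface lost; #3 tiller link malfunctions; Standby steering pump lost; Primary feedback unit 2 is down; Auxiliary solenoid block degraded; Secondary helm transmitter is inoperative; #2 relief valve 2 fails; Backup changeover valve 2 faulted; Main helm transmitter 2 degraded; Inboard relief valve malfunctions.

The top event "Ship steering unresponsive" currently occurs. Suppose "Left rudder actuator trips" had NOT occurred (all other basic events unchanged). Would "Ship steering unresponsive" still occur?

Counterfactual: set "Left rudder actuator trips" to not occurred.
NFU path lost [AND]: North feedback unit degraded=not, Secondary helm transmitter is inoperative=not → not all inputs occur → does not occur.
Followup chain unavailable [AND]: Inboard relief valve malfunctions=not, Redundant changeover valve lost=occurs → not all inputs occur → does not occur.
Port system down [AND]: NFU path lost=not, Followup chain unavailable=not → not all inputs occur → does not occur.
Rudder loop down [AND]: #2 autopilot interface lost=not, Auxiliary solenoid block degraded=not → not all inputs occur → does not occur.
Pump set unavailable [OR]: Forward followup amplifier fails=not, Left rudder actuator trips=not → no input occurs → does not occur.
Starboard system inoperative [OR]: Pump set unavailable=not, #3 tiller link malfunctions=not, Primary feedback unit 2 is down=not → no input occurs → does not occur.
NFU path 2 unavailable [OR]: Standby steering pump lost=not, Rudder loop down=not, Starboard system inoperative=not, Main helm transmitter 2 degraded=not → no input occurs → does not occur.
Ship steering unresponsive [OR]: Port system down=not, NFU path 2 unavailable=not, #2 relief valve 2 fails=not, Backup changeover valve 2 faulted=not → no input occurs → does not occur.

No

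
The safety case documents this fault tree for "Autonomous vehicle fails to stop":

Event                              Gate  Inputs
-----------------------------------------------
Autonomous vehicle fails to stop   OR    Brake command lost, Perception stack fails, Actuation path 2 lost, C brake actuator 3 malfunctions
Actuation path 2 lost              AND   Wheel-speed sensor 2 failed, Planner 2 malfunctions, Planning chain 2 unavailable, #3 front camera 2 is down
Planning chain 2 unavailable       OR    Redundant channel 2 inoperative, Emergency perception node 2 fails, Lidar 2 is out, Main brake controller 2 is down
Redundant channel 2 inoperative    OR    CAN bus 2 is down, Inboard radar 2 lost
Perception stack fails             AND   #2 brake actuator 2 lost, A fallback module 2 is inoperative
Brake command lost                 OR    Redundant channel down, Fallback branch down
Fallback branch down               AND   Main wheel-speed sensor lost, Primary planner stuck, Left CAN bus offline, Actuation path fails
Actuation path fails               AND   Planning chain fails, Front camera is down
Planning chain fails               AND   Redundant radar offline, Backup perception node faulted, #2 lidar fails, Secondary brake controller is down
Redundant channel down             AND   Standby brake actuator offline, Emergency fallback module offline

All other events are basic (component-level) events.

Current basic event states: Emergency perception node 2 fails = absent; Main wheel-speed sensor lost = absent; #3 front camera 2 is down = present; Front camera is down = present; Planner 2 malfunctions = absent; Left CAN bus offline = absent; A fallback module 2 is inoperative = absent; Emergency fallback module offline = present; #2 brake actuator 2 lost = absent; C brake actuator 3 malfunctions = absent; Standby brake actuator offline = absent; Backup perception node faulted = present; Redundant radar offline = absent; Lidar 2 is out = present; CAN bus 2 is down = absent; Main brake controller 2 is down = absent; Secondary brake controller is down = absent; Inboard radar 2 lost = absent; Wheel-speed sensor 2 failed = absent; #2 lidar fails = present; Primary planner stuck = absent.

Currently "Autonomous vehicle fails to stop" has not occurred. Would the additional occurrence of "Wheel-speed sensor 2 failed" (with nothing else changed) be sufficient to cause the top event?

No

Counterfactual: set "Wheel-speed sensor 2 failed" to occurred.
Redundant channel down [AND]: Standby brake actuator offline=not, Emergency fallback module offline=occurs → not all inputs occur → does not occur.
Planning chain fails [AND]: Redundant radar offline=not, Backup perception node faulted=occurs, #2 lidar fails=occurs, Secondary brake controller is down=not → not all inputs occur → does not occur.
Actuation path fails [AND]: Planning chain fails=not, Front camera is down=occurs → not all inputs occur → does not occur.
Fallback branch down [AND]: Main wheel-speed sensor lost=not, Primary planner stuck=not, Left CAN bus offline=not, Actuation path fails=not → not all inputs occur → does not occur.
Brake command lost [OR]: Redundant channel down=not, Fallback branch down=not → no input occurs → does not occur.
Perception stack fails [AND]: #2 brake actuator 2 lost=not, A fallback module 2 is inoperative=not → not all inputs occur → does not occur.
Redundant channel 2 inoperative [OR]: CAN bus 2 is down=not, Inboard radar 2 lost=not → no input occurs → does not occur.
Planning chain 2 unavailable [OR]: Redundant channel 2 inoperative=not, Emergency perception node 2 fails=not, Lidar 2 is out=occurs, Main brake controller 2 is down=not → at least one input occurs → occurs.
Actuation path 2 lost [AND]: Wheel-speed sensor 2 failed=occurs, Planner 2 malfunctions=not, Planning chain 2 unavailable=occurs, #3 front camera 2 is down=occurs → not all inputs occur → does not occur.
Autonomous vehicle fails to stop [OR]: Brake command lost=not, Perception stack fails=not, Actuation path 2 lost=not, C brake actuator 3 malfunctions=not → no input occurs → does not occur.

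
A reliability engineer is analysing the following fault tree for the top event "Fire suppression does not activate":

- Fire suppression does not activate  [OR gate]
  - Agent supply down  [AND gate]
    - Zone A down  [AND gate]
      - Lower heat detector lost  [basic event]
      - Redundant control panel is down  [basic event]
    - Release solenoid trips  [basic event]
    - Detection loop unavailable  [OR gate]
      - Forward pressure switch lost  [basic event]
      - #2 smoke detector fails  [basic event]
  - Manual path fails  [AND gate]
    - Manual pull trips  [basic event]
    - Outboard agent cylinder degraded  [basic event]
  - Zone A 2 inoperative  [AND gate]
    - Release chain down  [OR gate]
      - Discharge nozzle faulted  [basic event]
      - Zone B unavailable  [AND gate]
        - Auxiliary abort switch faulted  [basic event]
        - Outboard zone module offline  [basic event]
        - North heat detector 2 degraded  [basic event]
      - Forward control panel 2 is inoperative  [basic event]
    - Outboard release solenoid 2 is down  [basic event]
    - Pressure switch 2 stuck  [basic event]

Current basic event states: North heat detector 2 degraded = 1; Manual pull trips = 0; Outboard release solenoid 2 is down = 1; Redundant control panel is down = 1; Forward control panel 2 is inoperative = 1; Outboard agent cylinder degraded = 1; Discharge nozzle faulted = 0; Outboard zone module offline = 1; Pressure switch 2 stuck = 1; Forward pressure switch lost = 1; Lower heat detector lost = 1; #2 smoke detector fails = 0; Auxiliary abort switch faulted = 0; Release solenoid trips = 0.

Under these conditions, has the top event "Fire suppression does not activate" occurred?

Yes

Zone A down [AND]: Lower heat detector lost=occurs, Redundant control panel is down=occurs → all inputs occur → occurs.
Detection loop unavailable [OR]: Forward pressure switch lost=occurs, #2 smoke detector fails=not → at least one input occurs → occurs.
Agent supply down [AND]: Zone A down=occurs, Release solenoid trips=not, Detection loop unavailable=occurs → not all inputs occur → does not occur.
Manual path fails [AND]: Manual pull trips=not, Outboard agent cylinder degraded=occurs → not all inputs occur → does not occur.
Zone B unavailable [AND]: Auxiliary abort switch faulted=not, Outboard zone module offline=occurs, North heat detector 2 degraded=occurs → not all inputs occur → does not occur.
Release chain down [OR]: Discharge nozzle faulted=not, Zone B unavailable=not, Forward control panel 2 is inoperative=occurs → at least one input occurs → occurs.
Zone A 2 inoperative [AND]: Release chain down=occurs, Outboard release solenoid 2 is down=occurs, Pressure switch 2 stuck=occurs → all inputs occur → occurs.
Fire suppression does not activate [OR]: Agent supply down=not, Manual path fails=not, Zone A 2 inoperative=occurs → at least one input occurs → occurs.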